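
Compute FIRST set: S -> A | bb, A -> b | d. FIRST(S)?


Per alternative of S: FIRST(A) = {b, d}; FIRST(bb) = {b}
FIRST(S) = {b, d}


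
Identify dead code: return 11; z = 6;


statement follows a return and is unreachable
Dead: 'z = 6'


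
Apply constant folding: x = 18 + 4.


18 + 4 = 22 at compile time
Optimized: x = 22


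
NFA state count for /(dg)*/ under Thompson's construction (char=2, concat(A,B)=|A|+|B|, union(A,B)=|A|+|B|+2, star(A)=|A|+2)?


Syntax tree has 2 char leaf(s), 0 union(s), 1 star(s)
chars contribute 2×2 = 4; each union adds +2; each star adds +2
Total: 4 + 0 + 2 = 6 states


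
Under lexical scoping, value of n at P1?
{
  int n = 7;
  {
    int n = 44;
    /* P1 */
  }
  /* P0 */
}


n declared in the same block as P1
n = 44


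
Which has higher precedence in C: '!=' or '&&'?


'!=' is equality (level 6); '&&' is logical AND (level 2)
Higher level binds tighter
'!=' has higher precedence than '&&'


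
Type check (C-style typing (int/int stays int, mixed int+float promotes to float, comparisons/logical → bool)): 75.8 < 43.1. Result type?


Operand types: float < float
Rule: comparison yields bool
Result type: bool


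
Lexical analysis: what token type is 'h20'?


Pattern: letter/underscore followed by alphanumerics, not a keyword
Type: IDENTIFIER


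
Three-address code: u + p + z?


Break into single-operator statements:
t1 = u + p
t2 = t1 + z


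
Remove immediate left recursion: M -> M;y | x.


Left-recursive alternatives: M;y; non-recursive: x
Introduce M': M -> xM', M' -> ;yM' | ε


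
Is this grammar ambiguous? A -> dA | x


right-linear, alternatives start with distinct terminals 'd' vs 'x': unique leftmost derivation
Unambiguous


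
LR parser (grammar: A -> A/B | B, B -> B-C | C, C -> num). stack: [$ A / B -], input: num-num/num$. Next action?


no handle; shift 'num'
Action: shift


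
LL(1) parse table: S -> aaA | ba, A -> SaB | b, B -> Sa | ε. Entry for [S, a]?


For [S, a]: 'a' ∈ FIRST(aaA)
Entry: S -> aaA


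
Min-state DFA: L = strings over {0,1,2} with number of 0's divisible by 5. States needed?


Track (count of 0) mod 5: states 0..4, accept at 0
Minimal DFA: 5 states


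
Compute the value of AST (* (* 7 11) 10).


Evaluate inner: (* 7 11) = 77
Evaluate root: (* 77 10) = 770
Result: 770


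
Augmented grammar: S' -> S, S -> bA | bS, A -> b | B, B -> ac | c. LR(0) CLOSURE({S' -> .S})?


Start: S' -> .S
For each item with dot before a nonterminal B, add B -> .γ for every B-production
Closure: [S' -> .S, S -> .bA, S -> .bS]


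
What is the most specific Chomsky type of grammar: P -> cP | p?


Right-linear: every RHS is a terminal or a terminal followed by one nonterminal
Classification: Type 3 (Regular)


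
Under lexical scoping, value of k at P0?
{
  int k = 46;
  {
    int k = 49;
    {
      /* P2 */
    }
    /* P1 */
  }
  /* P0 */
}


k declared in the same block as P0
k = 46


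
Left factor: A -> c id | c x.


Common prefix: 'c'
Factored: A -> c A', A' -> id | x


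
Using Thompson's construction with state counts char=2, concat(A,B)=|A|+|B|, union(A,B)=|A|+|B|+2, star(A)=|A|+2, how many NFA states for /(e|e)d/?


Syntax tree has 3 char leaf(s), 1 union(s), 0 star(s)
chars contribute 3×2 = 6; each union adds +2; each star adds +2
Total: 6 + 2 + 0 = 8 states


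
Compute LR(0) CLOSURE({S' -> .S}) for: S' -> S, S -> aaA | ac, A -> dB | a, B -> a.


Start: S' -> .S
For each item with dot before a nonterminal B, add B -> .γ for every B-production
Closure: [S' -> .S, S -> .aaA, S -> .ac]


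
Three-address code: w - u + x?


Break into single-operator statements:
t1 = w - u
t2 = t1 + x


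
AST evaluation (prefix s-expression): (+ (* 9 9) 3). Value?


Evaluate inner: (* 9 9) = 81
Evaluate root: (+ 81 3) = 84
Result: 84


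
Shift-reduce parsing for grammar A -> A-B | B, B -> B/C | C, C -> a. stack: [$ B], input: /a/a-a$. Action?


shift '/' to continue B -> B/C
Action: shift


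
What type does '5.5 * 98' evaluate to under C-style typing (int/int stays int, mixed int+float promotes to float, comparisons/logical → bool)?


Operand types: float * int
Rule: mixed int/float promotes to float; int/int stays int
Result type: float


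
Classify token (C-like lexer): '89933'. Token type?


Pattern: digits only
Type: INTEGER_LITERAL


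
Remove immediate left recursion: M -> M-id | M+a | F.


Left-recursive alternatives: M-id, M+a; non-recursive: F
Introduce M': M -> FM', M' -> -idM' | +aM' | ε


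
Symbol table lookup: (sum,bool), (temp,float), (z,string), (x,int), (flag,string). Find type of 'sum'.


Lookup 'sum' → type bool


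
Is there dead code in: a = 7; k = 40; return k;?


a is assigned but never read
Dead: 'a = 7'


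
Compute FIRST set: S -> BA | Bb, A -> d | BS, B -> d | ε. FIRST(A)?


Per alternative of A: FIRST(d) = {d}; FIRST(BS) = {b, d}
FIRST(A) = {b, d}


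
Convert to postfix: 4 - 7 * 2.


* has higher precedence, evaluate 7*2 first
Postfix: 4 7 2 * -


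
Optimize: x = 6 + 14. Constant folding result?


6 + 14 = 20 at compile time
Optimized: x = 20


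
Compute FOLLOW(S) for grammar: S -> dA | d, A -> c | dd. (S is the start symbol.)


$ ∈ FOLLOW(S). For each A -> αBβ: add FIRST(β)\{ε} to FOLLOW(B); if β nullable, add FOLLOW(A).
FOLLOW(S) = {$}


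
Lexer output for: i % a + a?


Scan left to right, longest-match per lexeme
Tokens: ID(i), OP(%), ID(a), OP(+), ID(a)


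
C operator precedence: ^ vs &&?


'^' is bitwise XOR (level 4); '&&' is logical AND (level 2)
Higher level binds tighter
'^' has higher precedence than '&&'


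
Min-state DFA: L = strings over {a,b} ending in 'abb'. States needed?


Track the longest suffix of input matching a prefix of 'abb': 4 classes (prefixes of length 0..3)
Minimal DFA: 4 states


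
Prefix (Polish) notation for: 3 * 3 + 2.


left-to-right (same/higher precedence on left): tree is (+ (* 3 3) 2)
Prefix: + * 3 3 2


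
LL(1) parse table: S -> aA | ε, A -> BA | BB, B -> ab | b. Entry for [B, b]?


For [B, b]: 'b' ∈ FIRST(b)
Entry: B -> b


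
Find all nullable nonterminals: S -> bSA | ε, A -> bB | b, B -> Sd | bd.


A nonterminal is nullable iff some alternative derives ε (directly, or every symbol in it is nullable)
Nullable: {S}


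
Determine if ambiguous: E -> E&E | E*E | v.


'v&v*v' has two parse trees (no precedence encoded between & and *)
Ambiguous


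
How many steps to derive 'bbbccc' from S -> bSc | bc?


Derivation: S => bSc => bbScc => bbbccc
Steps: 3


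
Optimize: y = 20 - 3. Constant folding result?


20 - 3 = 17 at compile time
Optimized: y = 17


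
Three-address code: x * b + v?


Break into single-operator statements:
t1 = x * b
t2 = t1 + v


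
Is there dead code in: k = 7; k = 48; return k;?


first assignment to k is overwritten before any read
Dead: 'k = 7'


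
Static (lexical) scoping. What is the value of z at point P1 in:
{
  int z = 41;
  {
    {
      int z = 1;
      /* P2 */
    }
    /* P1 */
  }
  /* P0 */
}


P1's block does not declare z; resolves to the enclosing declaration at depth 0
z = 41


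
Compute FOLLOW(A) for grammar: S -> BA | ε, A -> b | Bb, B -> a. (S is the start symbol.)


$ ∈ FOLLOW(S). For each A -> αBβ: add FIRST(β)\{ε} to FOLLOW(B); if β nullable, add FOLLOW(A).
FOLLOW(A) = {$}


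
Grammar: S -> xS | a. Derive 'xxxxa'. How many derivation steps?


Derivation: S => xS => xxS => xxxS => xxxxS => xxxxa
Steps: 5


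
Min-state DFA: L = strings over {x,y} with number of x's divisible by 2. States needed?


Track (count of x) mod 2: states 0..1, accept at 0
Minimal DFA: 2 states


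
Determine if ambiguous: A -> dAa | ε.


balanced d^n…a^n: each string has a unique parse
Unambiguous


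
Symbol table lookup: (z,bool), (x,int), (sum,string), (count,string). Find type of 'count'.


Lookup 'count' → type string


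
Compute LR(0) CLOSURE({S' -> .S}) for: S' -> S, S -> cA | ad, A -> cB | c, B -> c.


Start: S' -> .S
For each item with dot before a nonterminal B, add B -> .γ for every B-production
Closure: [S' -> .S, S -> .cA, S -> .ad]


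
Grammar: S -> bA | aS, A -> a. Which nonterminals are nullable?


A nonterminal is nullable iff some alternative derives ε (directly, or every symbol in it is nullable)
Nullable: {}


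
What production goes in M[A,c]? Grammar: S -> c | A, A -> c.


For [A, c]: 'c' ∈ FIRST(c)
Entry: A -> c


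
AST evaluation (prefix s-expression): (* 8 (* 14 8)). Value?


Evaluate inner: (* 14 8) = 112
Evaluate root: (* 8 112) = 896
Result: 896


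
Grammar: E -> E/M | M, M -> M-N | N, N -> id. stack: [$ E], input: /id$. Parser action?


shift '/' to continue E -> E/M
Action: shift


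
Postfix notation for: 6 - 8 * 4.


* has higher precedence, evaluate 8*4 first
Postfix: 6 8 4 * -


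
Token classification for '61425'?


Pattern: digits only
Type: INTEGER_LITERAL


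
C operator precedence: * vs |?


'*' is multiplicative (level 10); '|' is bitwise OR (level 3)
Higher level binds tighter
'*' has higher precedence than '|'


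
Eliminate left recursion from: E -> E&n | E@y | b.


Left-recursive alternatives: E&n, E@y; non-recursive: b
Introduce E': E -> bE', E' -> &nE' | @yE' | ε


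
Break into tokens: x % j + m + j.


Scan left to right, longest-match per lexeme
Tokens: ID(x), OP(%), ID(j), OP(+), ID(m), OP(+), ID(j)


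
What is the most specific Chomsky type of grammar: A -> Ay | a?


Left-linear: every RHS is a terminal or one nonterminal followed by a terminal
Classification: Type 3 (Regular)


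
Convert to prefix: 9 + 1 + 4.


left-to-right (same/higher precedence on left): tree is (+ (+ 9 1) 4)
Prefix: + + 9 1 4


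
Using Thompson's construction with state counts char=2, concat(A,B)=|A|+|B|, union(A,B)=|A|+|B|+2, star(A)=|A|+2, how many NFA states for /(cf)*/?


Syntax tree has 2 char leaf(s), 0 union(s), 1 star(s)
chars contribute 2×2 = 4; each union adds +2; each star adds +2
Total: 4 + 0 + 2 = 6 states


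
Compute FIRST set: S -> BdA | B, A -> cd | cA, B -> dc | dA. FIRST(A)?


Per alternative of A: FIRST(cd) = {c}; FIRST(cA) = {c}
FIRST(A) = {c}


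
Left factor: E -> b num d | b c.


Common prefix: 'b'
Factored: E -> b E', E' -> num d | c


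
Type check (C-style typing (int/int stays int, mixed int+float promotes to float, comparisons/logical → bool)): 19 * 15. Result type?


Operand types: int * int
Rule: mixed int/float promotes to float; int/int stays int
Result type: int


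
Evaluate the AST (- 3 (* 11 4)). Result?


Evaluate inner: (* 11 4) = 44
Evaluate root: (- 3 44) = -41
Result: -41


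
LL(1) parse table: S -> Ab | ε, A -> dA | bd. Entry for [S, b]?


For [S, b]: 'b' ∈ FIRST(Ab)
Entry: S -> Ab


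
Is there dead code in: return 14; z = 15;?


statement follows a return and is unreachable
Dead: 'z = 15'


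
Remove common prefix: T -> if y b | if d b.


Common prefix: 'if'
Factored: T -> if T', T' -> y b | d b


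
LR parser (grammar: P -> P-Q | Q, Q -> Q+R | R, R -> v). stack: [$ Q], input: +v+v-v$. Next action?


shift '+' to continue Q -> Q+R
Action: shift


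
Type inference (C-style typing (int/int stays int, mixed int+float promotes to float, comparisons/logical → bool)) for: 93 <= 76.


Operand types: int <= int
Rule: comparison yields bool
Result type: bool


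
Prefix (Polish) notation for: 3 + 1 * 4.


'*' binds tighter: tree is (+ 3 (* 1 4))
Prefix: + 3 * 1 4


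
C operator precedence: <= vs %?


'%' is multiplicative (level 10); '<=' is relational (level 7)
Higher level binds tighter
'%' has higher precedence than '<='


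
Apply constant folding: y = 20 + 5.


20 + 5 = 25 at compile time
Optimized: y = 25


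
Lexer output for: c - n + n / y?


Scan left to right, longest-match per lexeme
Tokens: ID(c), OP(-), ID(n), OP(+), ID(n), OP(/), ID(y)


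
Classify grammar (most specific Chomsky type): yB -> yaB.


LHS has context (more than one symbol) and |LHS| ≤ |RHS|
Classification: Type 1 (Context-Sensitive)


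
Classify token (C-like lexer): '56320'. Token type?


Pattern: digits only
Type: INTEGER_LITERAL


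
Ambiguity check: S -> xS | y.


right-linear, alternatives start with distinct terminals 'x' vs 'y': unique leftmost derivation
Unambiguous


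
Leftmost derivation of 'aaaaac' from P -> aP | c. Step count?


Derivation: P => aP => aaP => aaaP => aaaaP => aaaaaP => aaaaac
Steps: 6


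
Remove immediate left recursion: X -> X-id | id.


Left-recursive alternatives: X-id; non-recursive: id
Introduce X': X -> idX', X' -> -idX' | ε


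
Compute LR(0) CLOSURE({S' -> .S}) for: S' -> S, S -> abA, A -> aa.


Start: S' -> .S
For each item with dot before a nonterminal B, add B -> .γ for every B-production
Closure: [S' -> .S, S -> .abA]


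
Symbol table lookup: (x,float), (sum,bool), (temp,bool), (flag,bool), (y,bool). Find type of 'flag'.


Lookup 'flag' → type bool


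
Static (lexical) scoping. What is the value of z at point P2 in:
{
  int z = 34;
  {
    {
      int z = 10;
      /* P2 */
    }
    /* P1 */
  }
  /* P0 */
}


z declared in the same block as P2
z = 10


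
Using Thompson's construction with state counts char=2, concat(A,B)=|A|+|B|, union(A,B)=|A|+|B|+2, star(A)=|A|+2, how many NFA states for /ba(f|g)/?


Syntax tree has 4 char leaf(s), 1 union(s), 0 star(s)
chars contribute 4×2 = 8; each union adds +2; each star adds +2
Total: 8 + 2 + 0 = 10 states


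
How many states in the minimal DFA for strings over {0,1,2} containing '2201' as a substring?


KMP-style automaton: 4 progress states + 1 absorbing accept = 5
Minimal DFA: 5 states


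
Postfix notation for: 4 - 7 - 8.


Left to right (same or higher precedence on left)
Postfix: 4 7 - 8 -


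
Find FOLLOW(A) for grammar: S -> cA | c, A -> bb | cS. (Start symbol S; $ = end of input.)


$ ∈ FOLLOW(S). For each A -> αBβ: add FIRST(β)\{ε} to FOLLOW(B); if β nullable, add FOLLOW(A).
FOLLOW(A) = {$}


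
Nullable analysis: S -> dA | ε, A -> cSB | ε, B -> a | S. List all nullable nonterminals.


A nonterminal is nullable iff some alternative derives ε (directly, or every symbol in it is nullable)
Nullable: {A, B, S}


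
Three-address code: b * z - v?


Break into single-operator statements:
t1 = b * z
t2 = t1 - v


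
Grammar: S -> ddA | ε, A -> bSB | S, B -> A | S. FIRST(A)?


Per alternative of A: FIRST(bSB) = {b}; FIRST(S) = {d, ε}
FIRST(A) = {b, d, ε}


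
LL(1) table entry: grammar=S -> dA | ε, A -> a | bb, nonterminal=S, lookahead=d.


For [S, d]: 'd' ∈ FIRST(dA)
Entry: S -> dA


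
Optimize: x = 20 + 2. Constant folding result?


20 + 2 = 22 at compile time
Optimized: x = 22


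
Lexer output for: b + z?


Scan left to right, longest-match per lexeme
Tokens: ID(b), OP(+), ID(z)


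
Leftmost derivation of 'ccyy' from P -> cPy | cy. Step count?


Derivation: P => cPy => ccyy
Steps: 2


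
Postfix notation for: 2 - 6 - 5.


Left to right (same or higher precedence on left)
Postfix: 2 6 - 5 -


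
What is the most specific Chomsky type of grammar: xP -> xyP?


LHS has context (more than one symbol) and |LHS| ≤ |RHS|
Classification: Type 1 (Context-Sensitive)


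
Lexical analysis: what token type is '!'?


Pattern: operator symbol
Type: OPERATOR


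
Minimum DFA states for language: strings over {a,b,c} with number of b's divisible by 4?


Track (count of b) mod 4: states 0..3, accept at 0
Minimal DFA: 4 states


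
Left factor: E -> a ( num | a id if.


Common prefix: 'a'
Factored: E -> a E', E' -> ( num | id if


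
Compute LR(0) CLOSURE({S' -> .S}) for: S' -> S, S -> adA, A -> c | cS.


Start: S' -> .S
For each item with dot before a nonterminal B, add B -> .γ for every B-production
Closure: [S' -> .S, S -> .adA]


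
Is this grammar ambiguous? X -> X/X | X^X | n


'n/n^n' has two parse trees (no precedence encoded between / and ^)
Ambiguous


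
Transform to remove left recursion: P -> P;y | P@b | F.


Left-recursive alternatives: P;y, P@b; non-recursive: F
Introduce P': P -> FP', P' -> ;yP' | @bP' | ε


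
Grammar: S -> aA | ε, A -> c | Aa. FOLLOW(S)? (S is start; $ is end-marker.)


$ ∈ FOLLOW(S). For each A -> αBβ: add FIRST(β)\{ε} to FOLLOW(B); if β nullable, add FOLLOW(A).
FOLLOW(S) = {$}


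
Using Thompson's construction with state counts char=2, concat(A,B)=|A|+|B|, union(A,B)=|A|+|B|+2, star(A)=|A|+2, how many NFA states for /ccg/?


Syntax tree has 3 char leaf(s), 0 union(s), 0 star(s)
chars contribute 3×2 = 6; each union adds +2; each star adds +2
Total: 6 + 0 + 0 = 6 states


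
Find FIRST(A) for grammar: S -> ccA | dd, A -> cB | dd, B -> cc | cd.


Per alternative of A: FIRST(cB) = {c}; FIRST(dd) = {d}
FIRST(A) = {c, d}


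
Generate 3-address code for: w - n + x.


Break into single-operator statements:
t1 = w - n
t2 = t1 + x


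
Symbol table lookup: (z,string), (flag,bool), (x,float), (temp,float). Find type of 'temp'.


Lookup 'temp' → type float


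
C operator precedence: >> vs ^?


'>>' is shift (level 8); '^' is bitwise XOR (level 4)
Higher level binds tighter
'>>' has higher precedence than '^'


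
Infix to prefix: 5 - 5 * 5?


'*' binds tighter: tree is (- 5 (* 5 5))
Prefix: - 5 * 5 5


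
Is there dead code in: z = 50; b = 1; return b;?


z is assigned but never read
Dead: 'z = 50'


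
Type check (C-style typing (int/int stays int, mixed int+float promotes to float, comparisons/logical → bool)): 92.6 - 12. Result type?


Operand types: float - int
Rule: mixed int/float promotes to float; int/int stays int
Result type: float


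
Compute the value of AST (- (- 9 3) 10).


Evaluate inner: (- 9 3) = 6
Evaluate root: (- 6 10) = -4
Result: -4


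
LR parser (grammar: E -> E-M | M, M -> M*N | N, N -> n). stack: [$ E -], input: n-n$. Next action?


no handle ('E-' is not any RHS); shift 'n'
Action: shift


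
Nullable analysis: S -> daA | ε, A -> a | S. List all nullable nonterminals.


A nonterminal is nullable iff some alternative derives ε (directly, or every symbol in it is nullable)
Nullable: {A, S}


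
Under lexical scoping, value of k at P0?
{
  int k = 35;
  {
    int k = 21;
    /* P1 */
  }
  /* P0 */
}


k declared in the same block as P0
k = 35


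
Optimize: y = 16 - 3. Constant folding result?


16 - 3 = 13 at compile time
Optimized: y = 13


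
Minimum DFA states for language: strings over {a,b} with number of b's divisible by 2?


Track (count of b) mod 2: states 0..1, accept at 0
Minimal DFA: 2 states


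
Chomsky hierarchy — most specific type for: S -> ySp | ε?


Single nonterminal LHS, but y^n p^n is not regular
Classification: Type 2 (Context-Free)


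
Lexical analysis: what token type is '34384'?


Pattern: digits only
Type: INTEGER_LITERAL


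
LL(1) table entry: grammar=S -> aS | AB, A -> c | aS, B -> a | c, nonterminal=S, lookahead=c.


For [S, c]: 'c' ∈ FIRST(AB)
Entry: S -> AB


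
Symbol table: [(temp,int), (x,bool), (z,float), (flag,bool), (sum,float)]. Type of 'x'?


Lookup 'x' → type bool


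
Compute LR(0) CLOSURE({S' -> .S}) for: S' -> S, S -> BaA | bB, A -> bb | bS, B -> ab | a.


Start: S' -> .S
For each item with dot before a nonterminal B, add B -> .γ for every B-production
Closure: [S' -> .S, S -> .BaA, S -> .bB, B -> .ab, B -> .a]


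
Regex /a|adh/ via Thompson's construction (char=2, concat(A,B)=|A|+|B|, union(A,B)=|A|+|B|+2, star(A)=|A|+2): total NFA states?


Syntax tree has 4 char leaf(s), 1 union(s), 0 star(s)
chars contribute 4×2 = 8; each union adds +2; each star adds +2
Total: 8 + 2 + 0 = 10 states


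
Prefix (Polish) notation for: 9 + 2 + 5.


left-to-right (same/higher precedence on left): tree is (+ (+ 9 2) 5)
Prefix: + + 9 2 5


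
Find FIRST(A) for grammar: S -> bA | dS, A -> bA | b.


Per alternative of A: FIRST(bA) = {b}; FIRST(b) = {b}
FIRST(A) = {b}


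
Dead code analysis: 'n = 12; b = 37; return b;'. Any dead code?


n is assigned but never read
Dead: 'n = 12'


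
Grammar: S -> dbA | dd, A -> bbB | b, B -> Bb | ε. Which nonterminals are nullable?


A nonterminal is nullable iff some alternative derives ε (directly, or every symbol in it is nullable)
Nullable: {B}


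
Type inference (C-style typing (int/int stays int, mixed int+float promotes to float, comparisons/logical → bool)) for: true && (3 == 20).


Operand types: bool && bool
Rule: logical operators take bool operands and yield bool
Result type: bool


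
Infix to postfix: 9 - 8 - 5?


Left to right (same or higher precedence on left)
Postfix: 9 8 - 5 -


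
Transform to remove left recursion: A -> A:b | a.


Left-recursive alternatives: A:b; non-recursive: a
Introduce A': A -> aA', A' -> :bA' | ε


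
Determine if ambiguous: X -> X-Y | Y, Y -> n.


precedence layered via separate nonterminal Y: deterministic
Unambiguous


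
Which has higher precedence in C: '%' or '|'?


'%' is multiplicative (level 10); '|' is bitwise OR (level 3)
Higher level binds tighter
'%' has higher precedence than '|'


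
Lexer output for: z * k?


Scan left to right, longest-match per lexeme
Tokens: ID(z), OP(*), ID(k)


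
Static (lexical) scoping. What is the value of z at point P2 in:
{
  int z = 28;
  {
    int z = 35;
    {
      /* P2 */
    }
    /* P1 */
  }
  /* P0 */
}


P2's block does not declare z; resolves to the enclosing declaration at depth 1
z = 35


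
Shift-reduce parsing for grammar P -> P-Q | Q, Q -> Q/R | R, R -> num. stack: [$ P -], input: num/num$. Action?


no handle ('P-' is not any RHS); shift 'num'
Action: shift


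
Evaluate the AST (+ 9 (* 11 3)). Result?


Evaluate inner: (* 11 3) = 33
Evaluate root: (+ 9 33) = 42
Result: 42


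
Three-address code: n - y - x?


Break into single-operator statements:
t1 = n - y
t2 = t1 - x


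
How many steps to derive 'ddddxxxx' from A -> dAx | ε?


Derivation: A => dAx => ddAxx => dddAxxx => ddddAxxxx => ddddxxxx
Steps: 5


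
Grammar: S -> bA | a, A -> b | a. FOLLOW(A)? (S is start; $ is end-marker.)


$ ∈ FOLLOW(S). For each A -> αBβ: add FIRST(β)\{ε} to FOLLOW(B); if β nullable, add FOLLOW(A).
FOLLOW(A) = {$}


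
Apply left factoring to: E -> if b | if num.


Common prefix: 'if'
Factored: E -> if E', E' -> b | num


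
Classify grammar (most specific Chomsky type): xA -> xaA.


LHS has context (more than one symbol) and |LHS| ≤ |RHS|
Classification: Type 1 (Context-Sensitive)


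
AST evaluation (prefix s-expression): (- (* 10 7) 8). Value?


Evaluate inner: (* 10 7) = 70
Evaluate root: (- 70 8) = 62
Result: 62


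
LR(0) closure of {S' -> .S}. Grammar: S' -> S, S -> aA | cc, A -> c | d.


Start: S' -> .S
For each item with dot before a nonterminal B, add B -> .γ for every B-production
Closure: [S' -> .S, S -> .aA, S -> .cc]


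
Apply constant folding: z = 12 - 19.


12 - 19 = -7 at compile time
Optimized: z = -7


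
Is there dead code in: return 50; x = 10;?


statement follows a return and is unreachable
Dead: 'x = 10'


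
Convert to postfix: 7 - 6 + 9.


Left to right (same or higher precedence on left)
Postfix: 7 6 - 9 +


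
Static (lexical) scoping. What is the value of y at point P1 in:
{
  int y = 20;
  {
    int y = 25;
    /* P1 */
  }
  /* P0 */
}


y declared in the same block as P1
y = 25


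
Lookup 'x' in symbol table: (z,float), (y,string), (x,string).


Lookup 'x' → type string


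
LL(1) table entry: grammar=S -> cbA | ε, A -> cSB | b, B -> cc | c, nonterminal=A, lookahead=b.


For [A, b]: 'b' ∈ FIRST(b)
Entry: A -> b


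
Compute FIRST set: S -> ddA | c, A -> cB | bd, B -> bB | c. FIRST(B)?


Per alternative of B: FIRST(bB) = {b}; FIRST(c) = {c}
FIRST(B) = {b, c}


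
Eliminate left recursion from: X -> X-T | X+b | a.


Left-recursive alternatives: X-T, X+b; non-recursive: a
Introduce X': X -> aX', X' -> -TX' | +bX' | ε


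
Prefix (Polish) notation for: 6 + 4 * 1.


'*' binds tighter: tree is (+ 6 (* 4 1))
Prefix: + 6 * 4 1


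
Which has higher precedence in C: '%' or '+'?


'%' is multiplicative (level 10); '+' is additive (level 9)
Higher level binds tighter
'%' has higher precedence than '+'


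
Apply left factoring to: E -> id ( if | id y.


Common prefix: 'id'
Factored: E -> id E', E' -> ( if | y


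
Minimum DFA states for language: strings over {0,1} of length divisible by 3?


Track length mod 3: states 0..2, accept at 0
Minimal DFA: 3 states


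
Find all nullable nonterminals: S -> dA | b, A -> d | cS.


A nonterminal is nullable iff some alternative derives ε (directly, or every symbol in it is nullable)
Nullable: {}


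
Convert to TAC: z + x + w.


Break into single-operator statements:
t1 = z + x
t2 = t1 + w


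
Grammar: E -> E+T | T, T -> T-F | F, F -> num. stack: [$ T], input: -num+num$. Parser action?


shift '-' to continue T -> T-F
Action: shift


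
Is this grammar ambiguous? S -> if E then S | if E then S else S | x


dangling else: 'if E then if E then x else x' parses two ways
Ambiguous


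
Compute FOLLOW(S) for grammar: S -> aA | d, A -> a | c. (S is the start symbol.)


$ ∈ FOLLOW(S). For each A -> αBβ: add FIRST(β)\{ε} to FOLLOW(B); if β nullable, add FOLLOW(A).
FOLLOW(S) = {$}


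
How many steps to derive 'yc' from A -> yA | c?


Derivation: A => yA => yc
Steps: 2


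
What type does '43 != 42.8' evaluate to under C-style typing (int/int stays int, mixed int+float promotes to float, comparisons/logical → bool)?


Operand types: int != float
Rule: comparison yields bool
Result type: bool


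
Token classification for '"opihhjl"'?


Pattern: double-quoted sequence
Type: STRING_LITERAL


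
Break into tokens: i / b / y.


Scan left to right, longest-match per lexeme
Tokens: ID(i), OP(/), ID(b), OP(/), ID(y)


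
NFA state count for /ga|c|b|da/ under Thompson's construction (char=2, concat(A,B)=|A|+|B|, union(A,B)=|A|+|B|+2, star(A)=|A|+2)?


Syntax tree has 6 char leaf(s), 3 union(s), 0 star(s)
chars contribute 6×2 = 12; each union adds +2; each star adds +2
Total: 12 + 6 + 0 = 18 states


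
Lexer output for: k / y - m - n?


Scan left to right, longest-match per lexeme
Tokens: ID(k), OP(/), ID(y), OP(-), ID(m), OP(-), ID(n)


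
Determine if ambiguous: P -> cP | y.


right-linear, alternatives start with distinct terminals 'c' vs 'y': unique leftmost derivation
Unambiguous


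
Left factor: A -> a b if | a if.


Common prefix: 'a'
Factored: A -> a A', A' -> b if | if


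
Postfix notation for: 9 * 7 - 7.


Left to right (same or higher precedence on left)
Postfix: 9 7 * 7 -


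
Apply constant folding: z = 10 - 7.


10 - 7 = 3 at compile time
Optimized: z = 3


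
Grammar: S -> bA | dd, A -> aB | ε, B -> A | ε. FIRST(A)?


Per alternative of A: FIRST(aB) = {a}; FIRST(ε) = {ε}
FIRST(A) = {a, ε}


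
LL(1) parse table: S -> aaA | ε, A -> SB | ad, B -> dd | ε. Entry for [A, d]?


For [A, d]: 'd' ∈ FIRST(SB)
Entry: A -> SB


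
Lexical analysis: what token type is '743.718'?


Pattern: digits with a decimal point
Type: FLOAT_LITERAL


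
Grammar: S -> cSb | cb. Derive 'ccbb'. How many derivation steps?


Derivation: S => cSb => ccbb
Steps: 2


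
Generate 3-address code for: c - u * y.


Break into single-operator statements:
t1 = u * y
t2 = c - t1


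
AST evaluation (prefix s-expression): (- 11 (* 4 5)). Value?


Evaluate inner: (* 4 5) = 20
Evaluate root: (- 11 20) = -9
Result: -9


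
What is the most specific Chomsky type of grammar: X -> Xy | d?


Left-linear: every RHS is a terminal or one nonterminal followed by a terminal
Classification: Type 3 (Regular)


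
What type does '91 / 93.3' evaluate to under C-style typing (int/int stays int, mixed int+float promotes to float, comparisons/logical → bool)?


Operand types: int / float
Rule: mixed int/float promotes to float; int/int stays int
Result type: float


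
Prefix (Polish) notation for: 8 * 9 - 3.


left-to-right (same/higher precedence on left): tree is (- (* 8 9) 3)
Prefix: - * 8 9 3


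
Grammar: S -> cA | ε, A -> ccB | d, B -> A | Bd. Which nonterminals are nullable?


A nonterminal is nullable iff some alternative derives ε (directly, or every symbol in it is nullable)
Nullable: {S}


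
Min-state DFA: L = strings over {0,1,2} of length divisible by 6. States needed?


Track length mod 6: states 0..5, accept at 0
Minimal DFA: 6 states


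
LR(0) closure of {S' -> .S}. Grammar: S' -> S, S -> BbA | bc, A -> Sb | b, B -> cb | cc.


Start: S' -> .S
For each item with dot before a nonterminal B, add B -> .γ for every B-production
Closure: [S' -> .S, S -> .BbA, S -> .bc, B -> .cb, B -> .cc]


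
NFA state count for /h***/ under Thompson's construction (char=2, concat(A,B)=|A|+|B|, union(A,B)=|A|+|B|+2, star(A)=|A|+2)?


Syntax tree has 1 char leaf(s), 0 union(s), 3 star(s)
chars contribute 1×2 = 2; each union adds +2; each star adds +2
Total: 2 + 0 + 6 = 8 states


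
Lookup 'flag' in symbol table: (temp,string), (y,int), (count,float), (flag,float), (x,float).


Lookup 'flag' → type float


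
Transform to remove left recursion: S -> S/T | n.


Left-recursive alternatives: S/T; non-recursive: n
Introduce S': S -> nS', S' -> /TS' | ε


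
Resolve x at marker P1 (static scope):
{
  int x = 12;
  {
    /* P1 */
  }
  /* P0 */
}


P1's block does not declare x; resolves to the enclosing declaration at depth 0
x = 12


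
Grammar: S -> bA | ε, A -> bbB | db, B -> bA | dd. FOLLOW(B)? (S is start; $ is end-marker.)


$ ∈ FOLLOW(S). For each A -> αBβ: add FIRST(β)\{ε} to FOLLOW(B); if β nullable, add FOLLOW(A).
FOLLOW(B) = {$}


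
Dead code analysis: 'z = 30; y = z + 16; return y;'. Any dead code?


z is read by y's definition; y is returned
No dead code


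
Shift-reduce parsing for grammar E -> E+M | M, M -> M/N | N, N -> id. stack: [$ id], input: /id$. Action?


'id' on top is the handle for N -> id
Action: reduce (N -> id)


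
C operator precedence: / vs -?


'/' is multiplicative (level 10); '-' is additive (level 9)
Higher level binds tighter
'/' has higher precedence than '-'


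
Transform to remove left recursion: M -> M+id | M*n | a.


Left-recursive alternatives: M+id, M*n; non-recursive: a
Introduce M': M -> aM', M' -> +idM' | *nM' | ε


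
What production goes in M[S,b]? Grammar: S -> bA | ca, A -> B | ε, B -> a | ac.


For [S, b]: 'b' ∈ FIRST(bA)
Entry: S -> bA


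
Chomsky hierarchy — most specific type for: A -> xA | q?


Right-linear: every RHS is a terminal or a terminal followed by one nonterminal
Classification: Type 3 (Regular)


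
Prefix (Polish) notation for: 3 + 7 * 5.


'*' binds tighter: tree is (+ 3 (* 7 5))
Prefix: + 3 * 7 5


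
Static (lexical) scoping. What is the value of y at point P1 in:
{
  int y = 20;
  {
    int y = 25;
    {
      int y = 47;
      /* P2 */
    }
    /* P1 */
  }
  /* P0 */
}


y declared in the same block as P1
y = 25


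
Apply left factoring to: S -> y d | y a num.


Common prefix: 'y'
Factored: S -> y S', S' -> d | a num


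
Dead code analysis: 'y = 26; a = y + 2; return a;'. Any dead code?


y is read by a's definition; a is returned
No dead code


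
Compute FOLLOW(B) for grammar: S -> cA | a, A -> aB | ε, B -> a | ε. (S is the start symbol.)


$ ∈ FOLLOW(S). For each A -> αBβ: add FIRST(β)\{ε} to FOLLOW(B); if β nullable, add FOLLOW(A).
FOLLOW(B) = {$}


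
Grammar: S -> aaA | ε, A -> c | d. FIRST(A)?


Per alternative of A: FIRST(c) = {c}; FIRST(d) = {d}
FIRST(A) = {c, d}


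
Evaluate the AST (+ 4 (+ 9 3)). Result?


Evaluate inner: (+ 9 3) = 12
Evaluate root: (+ 4 12) = 16
Result: 16


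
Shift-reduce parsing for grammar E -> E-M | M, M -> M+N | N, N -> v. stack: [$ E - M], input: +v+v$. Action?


'+' can extend M; shift to build M -> M+N
Action: shift


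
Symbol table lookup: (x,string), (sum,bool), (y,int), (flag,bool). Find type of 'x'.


Lookup 'x' → type string


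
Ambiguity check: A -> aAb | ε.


balanced a^n…b^n: each string has a unique parse
Unambiguous


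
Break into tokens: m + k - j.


Scan left to right, longest-match per lexeme
Tokens: ID(m), OP(+), ID(k), OP(-), ID(j)


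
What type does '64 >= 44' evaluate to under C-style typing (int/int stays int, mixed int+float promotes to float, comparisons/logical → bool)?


Operand types: int >= int
Rule: comparison yields bool
Result type: bool


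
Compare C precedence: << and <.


'<<' is shift (level 8); '<' is relational (level 7)
Higher level binds tighter
'<<' has higher precedence than '<'


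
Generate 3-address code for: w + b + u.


Break into single-operator statements:
t1 = w + b
t2 = t1 + u


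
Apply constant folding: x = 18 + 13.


18 + 13 = 31 at compile time
Optimized: x = 31


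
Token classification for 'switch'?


Pattern: reserved word
Type: KEYWORD


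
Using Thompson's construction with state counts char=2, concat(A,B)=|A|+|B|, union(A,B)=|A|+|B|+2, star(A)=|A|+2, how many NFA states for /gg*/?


Syntax tree has 2 char leaf(s), 0 union(s), 1 star(s)
chars contribute 2×2 = 4; each union adds +2; each star adds +2
Total: 4 + 0 + 2 = 6 states


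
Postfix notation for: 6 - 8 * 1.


* has higher precedence, evaluate 8*1 first
Postfix: 6 8 1 * -


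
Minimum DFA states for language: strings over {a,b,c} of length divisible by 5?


Track length mod 5: states 0..4, accept at 0
Minimal DFA: 5 states


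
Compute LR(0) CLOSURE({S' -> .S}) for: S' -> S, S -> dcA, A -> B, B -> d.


Start: S' -> .S
For each item with dot before a nonterminal B, add B -> .γ for every B-production
Closure: [S' -> .S, S -> .dcA]


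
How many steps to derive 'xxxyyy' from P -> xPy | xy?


Derivation: P => xPy => xxPyy => xxxyyy
Steps: 3


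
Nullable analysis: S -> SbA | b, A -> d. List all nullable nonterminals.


A nonterminal is nullable iff some alternative derives ε (directly, or every symbol in it is nullable)
Nullable: {}


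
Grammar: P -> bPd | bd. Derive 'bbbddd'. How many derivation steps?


Derivation: P => bPd => bbPdd => bbbddd
Steps: 3


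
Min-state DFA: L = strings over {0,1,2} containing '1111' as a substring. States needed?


KMP-style automaton: 4 progress states + 1 absorbing accept = 5
Minimal DFA: 5 states


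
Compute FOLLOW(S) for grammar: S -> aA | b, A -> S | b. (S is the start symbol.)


$ ∈ FOLLOW(S). For each A -> αBβ: add FIRST(β)\{ε} to FOLLOW(B); if β nullable, add FOLLOW(A).
FOLLOW(S) = {$}


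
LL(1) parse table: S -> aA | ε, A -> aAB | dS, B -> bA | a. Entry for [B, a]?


For [B, a]: 'a' ∈ FIRST(a)
Entry: B -> a


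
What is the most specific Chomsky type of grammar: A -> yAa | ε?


Single nonterminal LHS, but y^n a^n is not regular
Classification: Type 2 (Context-Free)


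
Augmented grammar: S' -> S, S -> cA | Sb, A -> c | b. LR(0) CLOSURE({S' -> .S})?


Start: S' -> .S
For each item with dot before a nonterminal B, add B -> .γ for every B-production
Closure: [S' -> .S, S -> .cA, S -> .Sb]


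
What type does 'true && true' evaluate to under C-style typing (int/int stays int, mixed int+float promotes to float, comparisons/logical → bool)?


Operand types: bool && bool
Rule: logical operators take bool operands and yield bool
Result type: bool


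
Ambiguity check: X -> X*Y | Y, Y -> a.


precedence layered via separate nonterminal Y: deterministic
Unambiguous


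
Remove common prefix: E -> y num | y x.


Common prefix: 'y'
Factored: E -> y E', E' -> num | x


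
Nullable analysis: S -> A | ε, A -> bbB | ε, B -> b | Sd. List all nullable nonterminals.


A nonterminal is nullable iff some alternative derives ε (directly, or every symbol in it is nullable)
Nullable: {A, S}


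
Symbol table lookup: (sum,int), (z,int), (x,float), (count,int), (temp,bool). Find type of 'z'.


Lookup 'z' → type int


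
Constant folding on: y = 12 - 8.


12 - 8 = 4 at compile time
Optimized: y = 4


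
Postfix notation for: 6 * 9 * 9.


Left to right (same or higher precedence on left)
Postfix: 6 9 * 9 *


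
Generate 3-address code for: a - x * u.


Break into single-operator statements:
t1 = x * u
t2 = a - t1


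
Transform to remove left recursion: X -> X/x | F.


Left-recursive alternatives: X/x; non-recursive: F
Introduce X': X -> FX', X' -> /xX' | ε


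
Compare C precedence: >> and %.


'%' is multiplicative (level 10); '>>' is shift (level 8)
Higher level binds tighter
'%' has higher precedence than '>>'


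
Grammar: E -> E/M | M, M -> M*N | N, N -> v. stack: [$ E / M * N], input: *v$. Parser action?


handle 'M*N' on top
Action: reduce (M -> M*N)


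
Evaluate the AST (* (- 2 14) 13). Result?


Evaluate inner: (- 2 14) = -12
Evaluate root: (* -12 13) = -156
Result: -156


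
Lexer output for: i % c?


Scan left to right, longest-match per lexeme
Tokens: ID(i), OP(%), ID(c)


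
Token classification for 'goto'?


Pattern: reserved word
Type: KEYWORD


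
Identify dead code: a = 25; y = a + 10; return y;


a is read by y's definition; y is returned
No dead code


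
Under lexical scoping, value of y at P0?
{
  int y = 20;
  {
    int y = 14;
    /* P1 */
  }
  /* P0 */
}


y declared in the same block as P0
y = 20


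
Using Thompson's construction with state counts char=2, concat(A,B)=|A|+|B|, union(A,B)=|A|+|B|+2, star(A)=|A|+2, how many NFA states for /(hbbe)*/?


Syntax tree has 4 char leaf(s), 0 union(s), 1 star(s)
chars contribute 4×2 = 8; each union adds +2; each star adds +2
Total: 8 + 0 + 2 = 10 states


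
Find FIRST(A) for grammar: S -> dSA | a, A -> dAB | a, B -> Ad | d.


Per alternative of A: FIRST(dAB) = {d}; FIRST(a) = {a}
FIRST(A) = {a, d}


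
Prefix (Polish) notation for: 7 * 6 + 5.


left-to-right (same/higher precedence on left): tree is (+ (* 7 6) 5)
Prefix: + * 7 6 5


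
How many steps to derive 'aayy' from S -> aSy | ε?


Derivation: S => aSy => aaSyy => aayy
Steps: 3


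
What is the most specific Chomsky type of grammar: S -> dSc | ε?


Single nonterminal LHS, but d^n c^n is not regular
Classification: Type 2 (Context-Free)


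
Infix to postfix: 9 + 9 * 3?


* has higher precedence, evaluate 9*3 first
Postfix: 9 9 3 * +


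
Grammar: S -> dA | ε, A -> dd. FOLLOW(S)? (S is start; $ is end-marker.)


$ ∈ FOLLOW(S). For each A -> αBβ: add FIRST(β)\{ε} to FOLLOW(B); if β nullable, add FOLLOW(A).
FOLLOW(S) = {$}


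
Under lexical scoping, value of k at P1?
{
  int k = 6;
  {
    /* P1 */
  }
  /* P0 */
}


P1's block does not declare k; resolves to the enclosing declaration at depth 0
k = 6
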